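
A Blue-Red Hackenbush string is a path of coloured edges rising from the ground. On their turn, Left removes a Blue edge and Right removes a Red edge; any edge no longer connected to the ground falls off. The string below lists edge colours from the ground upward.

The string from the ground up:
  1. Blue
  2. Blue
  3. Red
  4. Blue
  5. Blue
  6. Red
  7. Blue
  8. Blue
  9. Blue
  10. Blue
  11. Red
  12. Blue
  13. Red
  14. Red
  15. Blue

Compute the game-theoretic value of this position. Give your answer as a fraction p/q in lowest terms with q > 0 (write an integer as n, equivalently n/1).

G(B) = { 0 | (no moves) } => 1
G(BB) = { 0; 1 | (no moves) } => 2
G(BBR) = { 0; 1 | 2 } => 3/2
G(BBRB) = { 0; 1; 3/2 | 2 } => 7/4
G(BBRBB) = { 0; 1; 3/2; 7/4 | 2 } => 15/8
G(BBRBBR) = { 0; 1; 3/2; 7/4 | 15/8; 2 } => 29/16
G(BBRBBRB) = { 0; 1; 3/2; 7/4; 29/16 | 15/8; 2 } => 59/32
G(BBRBBRBB) = { 0; 1; 3/2; 7/4; 29/16; 59/32 | 15/8; 2 } => 119/64
G(BBRBBRBBB) = { 0; 1; 3/2; 7/4; 29/16; 59/32; 119/64 | 15/8; 2 } => 239/128
G(BBRBBRBBBB) = { 0; 1; 3/2; 7/4; 29/16; 59/32; 119/64; 239/128 | 15/8; 2 } => 479/256
G(BBRBBRBBBBR) = { 0; 1; 3/2; 7/4; 29/16; 59/32; 119/64; 239/128 | 479/256; 15/8; 2 } => 957/512
G(BBRBBRBBBBRB) = { 0; 1; 3/2; 7/4; 29/16; 59/32; 119/64; 239/128; 957/512 | 479/256; 15/8; 2 } => 1915/1024
G(BBRBBRBBBBRBR) = { 0; 1; 3/2; 7/4; 29/16; 59/32; 119/64; 239/128; 957/512 | 1915/1024; 479/256; 15/8; 2 } => 3829/2048
G(BBRBBRBBBBRBRR) = { 0; 1; 3/2; 7/4; 29/16; 59/32; 119/64; 239/128; 957/512 | 3829/2048; 1915/1024; 479/256; 15/8; 2 } => 7657/4096
G(BBRBBRBBBBRBRRB) = { 0; 1; 3/2; 7/4; 29/16; 59/32; 119/64; 239/128; 957/512; 7657/4096 | 3829/2048; 1915/1024; 479/256; 15/8; 2 } => 15315/8192

15315/8192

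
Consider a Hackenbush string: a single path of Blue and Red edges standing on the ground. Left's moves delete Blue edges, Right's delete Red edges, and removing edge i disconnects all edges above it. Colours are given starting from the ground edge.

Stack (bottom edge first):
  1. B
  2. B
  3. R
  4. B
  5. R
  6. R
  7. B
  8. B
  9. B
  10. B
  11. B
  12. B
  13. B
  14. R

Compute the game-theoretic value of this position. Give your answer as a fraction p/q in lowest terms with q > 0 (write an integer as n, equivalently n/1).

Recurse on prefixes of the 14-edge string B B R B R R B B B B B B B R:
1 of 14 · B · max L 0 · min R +∞ ⇒ 1
2 of 14 · BB · max L 1 · min R +∞ ⇒ 2
3 of 14 · BBR · max L 1 · min R 2 ⇒ 3/2
4 of 14 · BBRB · max L 3/2 · min R 2 ⇒ 7/4
5 of 14 · BBRBR · max L 3/2 · min R 7/4 ⇒ 13/8
6 of 14 · BBRBRR · max L 3/2 · min R 13/8 ⇒ 25/16
7 of 14 · BBRBRRB · max L 25/16 · min R 13/8 ⇒ 51/32
8 of 14 · BBRBRRBB · max L 51/32 · min R 13/8 ⇒ 103/64
9 of 14 · BBRBRRBBB · max L 103/64 · min R 13/8 ⇒ 207/128
10 of 14 · BBRBRRBBBB · max L 207/128 · min R 13/8 ⇒ 415/256
11 of 14 · BBRBRRBBBBB · max L 415/256 · min R 13/8 ⇒ 831/512
12 of 14 · BBRBRRBBBBBB · max L 831/512 · min R 13/8 ⇒ 1663/1024
13 of 14 · BBRBRRBBBBBBB · max L 1663/1024 · min R 13/8 ⇒ 3327/2048
14 of 14 · BBRBRRBBBBBBBR · max L 1663/1024 · min R 3327/2048 ⇒ 6653/4096

6653/4096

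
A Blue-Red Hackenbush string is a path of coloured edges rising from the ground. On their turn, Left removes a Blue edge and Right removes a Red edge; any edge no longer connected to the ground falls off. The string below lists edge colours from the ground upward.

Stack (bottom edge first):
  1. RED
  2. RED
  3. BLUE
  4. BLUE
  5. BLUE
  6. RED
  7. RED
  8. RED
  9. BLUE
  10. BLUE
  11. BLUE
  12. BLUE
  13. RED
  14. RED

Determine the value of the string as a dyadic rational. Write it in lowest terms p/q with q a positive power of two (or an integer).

-4999/4096

v_1 [R]  L=[(no moves)]  R=[0]  => -1
v_2 [RR]  L=[(no moves)]  R=[-1, 0]  => -2
v_3 [RRB]  L=[-2]  R=[-1, 0]  => -3/2
v_4 [RRBB]  L=[-2, -3/2]  R=[-1, 0]  => -5/4
v_5 [RRBBB]  L=[-2, -3/2, -5/4]  R=[-1, 0]  => -9/8
v_6 [RRBBBR]  L=[-2, -3/2, -5/4]  R=[-9/8, -1, 0]  => -19/16
v_7 [RRBBBRR]  L=[-2, -3/2, -5/4]  R=[-19/16, -9/8, -1, 0]  => -39/32
v_8 [RRBBBRRR]  L=[-2, -3/2, -5/4]  R=[-39/32, -19/16, -9/8, -1, 0]  => -79/64
v_9 [RRBBBRRRB]  L=[-2, -3/2, -5/4, -79/64]  R=[-39/32, -19/16, -9/8, -1, 0]  => -157/128
v_10 [RRBBBRRRBB]  L=[-2, -3/2, -5/4, -79/64, -157/128]  R=[-39/32, -19/16, -9/8, -1, 0]  => -313/256
v_11 [RRBBBRRRBBB]  L=[-2, -3/2, -5/4, -79/64, -157/128, -313/256]  R=[-39/32, -19/16, -9/8, -1, 0]  => -625/512
v_12 [RRBBBRRRBBBB]  L=[-2, -3/2, -5/4, -79/64, -157/128, -313/256, -625/512]  R=[-39/32, -19/16, -9/8, -1, 0]  => -1249/1024
v_13 [RRBBBRRRBBBBR]  L=[-2, -3/2, -5/4, -79/64, -157/128, -313/256, -625/512]  R=[-1249/1024, -39/32, -19/16, -9/8, -1, 0]  => -2499/2048
v_14 [RRBBBRRRBBBBRR]  L=[-2, -3/2, -5/4, -79/64, -157/128, -313/256, -625/512]  R=[-2499/2048, -1249/1024, -39/32, -19/16, -9/8, -1, 0]  => -4999/4096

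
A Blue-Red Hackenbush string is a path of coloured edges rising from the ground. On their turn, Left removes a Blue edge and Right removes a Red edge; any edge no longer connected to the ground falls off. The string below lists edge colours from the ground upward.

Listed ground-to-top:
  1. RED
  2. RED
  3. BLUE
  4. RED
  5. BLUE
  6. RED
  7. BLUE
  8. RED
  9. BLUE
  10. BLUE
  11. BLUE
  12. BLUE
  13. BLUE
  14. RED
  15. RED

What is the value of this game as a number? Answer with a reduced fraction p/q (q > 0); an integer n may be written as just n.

step 1: add RED to get R; options L={ ∅ } R={ 0 } so -1
step 2: add RED to get RR; options L={ ∅ } R={ -1 0 } so -2
step 3: add BLUE to get RRB; options L={ -2 } R={ -1 0 } so -3/2
step 4: add RED to get RRBR; options L={ -2 } R={ -3/2 -1 0 } so -7/4
step 5: add BLUE to get RRBRB; options L={ -2 -7/4 } R={ -3/2 -1 0 } so -13/8
step 6: add RED to get RRBRBR; options L={ -2 -7/4 } R={ -13/8 -3/2 -1 0 } so -27/16
step 7: add BLUE to get RRBRBRB; options L={ -2 -7/4 -27/16 } R={ -13/8 -3/2 -1 0 } so -53/32
step 8: add RED to get RRBRBRBR; options L={ -2 -7/4 -27/16 } R={ -53/32 -13/8 -3/2 -1 0 } so -107/64
step 9: add BLUE to get RRBRBRBRB; options L={ -2 -7/4 -27/16 -107/64 } R={ -53/32 -13/8 -3/2 -1 0 } so -213/128
step 10: add BLUE to get RRBRBRBRBB; options L={ -2 -7/4 -27/16 -107/64 -213/128 } R={ -53/32 -13/8 -3/2 -1 0 } so -425/256
step 11: add BLUE to get RRBRBRBRBBB; options L={ -2 -7/4 -27/16 -107/64 -213/128 -425/256 } R={ -53/32 -13/8 -3/2 -1 0 } so -849/512
step 12: add BLUE to get RRBRBRBRBBBB; options L={ -2 -7/4 -27/16 -107/64 -213/128 -425/256 -849/512 } R={ -53/32 -13/8 -3/2 -1 0 } so -1697/1024
step 13: add BLUE to get RRBRBRBRBBBBB; options L={ -2 -7/4 -27/16 -107/64 -213/128 -425/256 -849/512 -1697/1024 } R={ -53/32 -13/8 -3/2 -1 0 } so -3393/2048
step 14: add RED to get RRBRBRBRBBBBBR; options L={ -2 -7/4 -27/16 -107/64 -213/128 -425/256 -849/512 -1697/1024 } R={ -3393/2048 -53/32 -13/8 -3/2 -1 0 } so -6787/4096
step 15: add RED to get RRBRBRBRBBBBBRR; options L={ -2 -7/4 -27/16 -107/64 -213/128 -425/256 -849/512 -1697/1024 } R={ -6787/4096 -3393/2048 -53/32 -13/8 -3/2 -1 0 } so -13575/8192

-13575/8192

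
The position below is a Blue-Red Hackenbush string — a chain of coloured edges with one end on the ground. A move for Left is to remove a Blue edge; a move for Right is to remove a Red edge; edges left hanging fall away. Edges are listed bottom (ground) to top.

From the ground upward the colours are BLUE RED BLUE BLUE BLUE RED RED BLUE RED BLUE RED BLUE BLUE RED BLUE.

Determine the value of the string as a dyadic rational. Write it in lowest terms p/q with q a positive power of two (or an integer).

Recurse on prefixes of the 15-edge string BLUE RED BLUE BLUE BLUE RED RED BLUE RED BLUE RED BLUE BLUE RED BLUE:
value(B) = { 0 | — } = 1
value(BR) = { 0 | 1 } = 1/2
value(BRB) = { 0, 1/2 | 1 } = 3/4
value(BRBB) = { 0, 1/2, 3/4 | 1 } = 7/8
value(BRBBB) = { 0, 1/2, 3/4, 7/8 | 1 } = 15/16
value(BRBBBR) = { 0, 1/2, 3/4, 7/8 | 15/16, 1 } = 29/32
value(BRBBBRR) = { 0, 1/2, 3/4, 7/8 | 29/32, 15/16, 1 } = 57/64
value(BRBBBRRB) = { 0, 1/2, 3/4, 7/8, 57/64 | 29/32, 15/16, 1 } = 115/128
value(BRBBBRRBR) = { 0, 1/2, 3/4, 7/8, 57/64 | 115/128, 29/32, 15/16, 1 } = 229/256
value(BRBBBRRBRB) = { 0, 1/2, 3/4, 7/8, 57/64, 229/256 | 115/128, 29/32, 15/16, 1 } = 459/512
value(BRBBBRRBRBR) = { 0, 1/2, 3/4, 7/8, 57/64, 229/256 | 459/512, 115/128, 29/32, 15/16, 1 } = 917/1024
value(BRBBBRRBRBRB) = { 0, 1/2, 3/4, 7/8, 57/64, 229/256, 917/1024 | 459/512, 115/128, 29/32, 15/16, 1 } = 1835/2048
value(BRBBBRRBRBRBB) = { 0, 1/2, 3/4, 7/8, 57/64, 229/256, 917/1024, 1835/2048 | 459/512, 115/128, 29/32, 15/16, 1 } = 3671/4096
value(BRBBBRRBRBRBBR) = { 0, 1/2, 3/4, 7/8, 57/64, 229/256, 917/1024, 1835/2048 | 3671/4096, 459/512, 115/128, 29/32, 15/16, 1 } = 7341/8192
value(BRBBBRRBRBRBBRB) = { 0, 1/2, 3/4, 7/8, 57/64, 229/256, 917/1024, 1835/2048, 7341/8192 | 3671/4096, 459/512, 115/128, 29/32, 15/16, 1 } = 14683/16384

14683/16384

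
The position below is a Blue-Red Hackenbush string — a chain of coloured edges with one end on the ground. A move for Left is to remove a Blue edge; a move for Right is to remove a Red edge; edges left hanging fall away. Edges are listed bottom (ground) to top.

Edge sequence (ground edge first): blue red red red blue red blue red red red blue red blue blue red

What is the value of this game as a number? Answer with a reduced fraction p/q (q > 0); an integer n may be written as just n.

v_1 [b]  L=[0]  R=[·]  => 1
v_2 [br]  L=[0]  R=[1]  => 1/2
v_3 [brr]  L=[0]  R=[1/2; 1]  => 1/4
v_4 [brrr]  L=[0]  R=[1/4; 1/2; 1]  => 1/8
v_5 [brrrb]  L=[0; 1/8]  R=[1/4; 1/2; 1]  => 3/16
v_6 [brrrbr]  L=[0; 1/8]  R=[3/16; 1/4; 1/2; 1]  => 5/32
v_7 [brrrbrb]  L=[0; 1/8; 5/32]  R=[3/16; 1/4; 1/2; 1]  => 11/64
v_8 [brrrbrbr]  L=[0; 1/8; 5/32]  R=[11/64; 3/16; 1/4; 1/2; 1]  => 21/128
v_9 [brrrbrbrr]  L=[0; 1/8; 5/32]  R=[21/128; 11/64; 3/16; 1/4; 1/2; 1]  => 41/256
v_10 [brrrbrbrrr]  L=[0; 1/8; 5/32]  R=[41/256; 21/128; 11/64; 3/16; 1/4; 1/2; 1]  => 81/512
v_11 [brrrbrbrrrb]  L=[0; 1/8; 5/32; 81/512]  R=[41/256; 21/128; 11/64; 3/16; 1/4; 1/2; 1]  => 163/1024
v_12 [brrrbrbrrrbr]  L=[0; 1/8; 5/32; 81/512]  R=[163/1024; 41/256; 21/128; 11/64; 3/16; 1/4; 1/2; 1]  => 325/2048
v_13 [brrrbrbrrrbrb]  L=[0; 1/8; 5/32; 81/512; 325/2048]  R=[163/1024; 41/256; 21/128; 11/64; 3/16; 1/4; 1/2; 1]  => 651/4096
v_14 [brrrbrbrrrbrbb]  L=[0; 1/8; 5/32; 81/512; 325/2048; 651/4096]  R=[163/1024; 41/256; 21/128; 11/64; 3/16; 1/4; 1/2; 1]  => 1303/8192
v_15 [brrrbrbrrrbrbbr]  L=[0; 1/8; 5/32; 81/512; 325/2048; 651/4096]  R=[1303/8192; 163/1024; 41/256; 21/128; 11/64; 3/16; 1/4; 1/2; 1]  => 2605/16384

2605/16384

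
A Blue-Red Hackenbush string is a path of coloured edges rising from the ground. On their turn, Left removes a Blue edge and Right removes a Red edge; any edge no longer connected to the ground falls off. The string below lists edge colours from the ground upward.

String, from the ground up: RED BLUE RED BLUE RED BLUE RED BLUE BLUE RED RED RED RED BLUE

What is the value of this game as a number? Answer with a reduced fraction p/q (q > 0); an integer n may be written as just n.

-5437/8192

Prefix values for RED BLUE RED BLUE RED BLUE RED BLUE BLUE RED RED RED RED BLUE via {L|R} + simplicity:
R: Left {  }, Right { 0 } gives simplest -1
RB: Left { -1 }, Right { 0 } gives simplest -1/2
RBR: Left { -1 }, Right { -1/2; 0 } gives simplest -3/4
RBRB: Left { -1; -3/4 }, Right { -1/2; 0 } gives simplest -5/8
RBRBR: Left { -1; -3/4 }, Right { -5/8; -1/2; 0 } gives simplest -11/16
RBRBRB: Left { -1; -3/4; -11/16 }, Right { -5/8; -1/2; 0 } gives simplest -21/32
RBRBRBR: Left { -1; -3/4; -11/16 }, Right { -21/32; -5/8; -1/2; 0 } gives simplest -43/64
RBRBRBRB: Left { -1; -3/4; -11/16; -43/64 }, Right { -21/32; -5/8; -1/2; 0 } gives simplest -85/128
RBRBRBRBB: Left { -1; -3/4; -11/16; -43/64; -85/128 }, Right { -21/32; -5/8; -1/2; 0 } gives simplest -169/256
RBRBRBRBBR: Left { -1; -3/4; -11/16; -43/64; -85/128 }, Right { -169/256; -21/32; -5/8; -1/2; 0 } gives simplest -339/512
RBRBRBRBBRR: Left { -1; -3/4; -11/16; -43/64; -85/128 }, Right { -339/512; -169/256; -21/32; -5/8; -1/2; 0 } gives simplest -679/1024
RBRBRBRBBRRR: Left { -1; -3/4; -11/16; -43/64; -85/128 }, Right { -679/1024; -339/512; -169/256; -21/32; -5/8; -1/2; 0 } gives simplest -1359/2048
RBRBRBRBBRRRR: Left { -1; -3/4; -11/16; -43/64; -85/128 }, Right { -1359/2048; -679/1024; -339/512; -169/256; -21/32; -5/8; -1/2; 0 } gives simplest -2719/4096
RBRBRBRBBRRRRB: Left { -1; -3/4; -11/16; -43/64; -85/128; -2719/4096 }, Right { -1359/2048; -679/1024; -339/512; -169/256; -21/32; -5/8; -1/2; 0 } gives simplest -5437/8192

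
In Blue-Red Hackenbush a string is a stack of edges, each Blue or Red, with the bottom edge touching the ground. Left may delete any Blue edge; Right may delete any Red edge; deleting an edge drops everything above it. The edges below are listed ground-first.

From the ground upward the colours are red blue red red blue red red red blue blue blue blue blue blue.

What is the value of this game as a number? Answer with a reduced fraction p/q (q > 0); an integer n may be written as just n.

Recurse on prefixes of the 14-edge string red blue red red blue red red red blue blue blue blue blue blue:
val_1 [r]  L=[·]  R=[0]  gives -1
val_2 [rb]  L=[-1]  R=[0]  gives -1/2
val_3 [rbr]  L=[-1]  R=[-1/2,0]  gives -3/4
val_4 [rbrr]  L=[-1]  R=[-3/4,-1/2,0]  gives -7/8
val_5 [rbrrb]  L=[-1,-7/8]  R=[-3/4,-1/2,0]  gives -13/16
val_6 [rbrrbr]  L=[-1,-7/8]  R=[-13/16,-3/4,-1/2,0]  gives -27/32
val_7 [rbrrbrr]  L=[-1,-7/8]  R=[-27/32,-13/16,-3/4,-1/2,0]  gives -55/64
val_8 [rbrrbrrr]  L=[-1,-7/8]  R=[-55/64,-27/32,-13/16,-3/4,-1/2,0]  gives -111/128
val_9 [rbrrbrrrb]  L=[-1,-7/8,-111/128]  R=[-55/64,-27/32,-13/16,-3/4,-1/2,0]  gives -221/256
val_10 [rbrrbrrrbb]  L=[-1,-7/8,-111/128,-221/256]  R=[-55/64,-27/32,-13/16,-3/4,-1/2,0]  gives -441/512
val_11 [rbrrbrrrbbb]  L=[-1,-7/8,-111/128,-221/256,-441/512]  R=[-55/64,-27/32,-13/16,-3/4,-1/2,0]  gives -881/1024
val_12 [rbrrbrrrbbbb]  L=[-1,-7/8,-111/128,-221/256,-441/512,-881/1024]  R=[-55/64,-27/32,-13/16,-3/4,-1/2,0]  gives -1761/2048
val_13 [rbrrbrrrbbbbb]  L=[-1,-7/8,-111/128,-221/256,-441/512,-881/1024,-1761/2048]  R=[-55/64,-27/32,-13/16,-3/4,-1/2,0]  gives -3521/4096
val_14 [rbrrbrrrbbbbbb]  L=[-1,-7/8,-111/128,-221/256,-441/512,-881/1024,-1761/2048,-3521/4096]  R=[-55/64,-27/32,-13/16,-3/4,-1/2,0]  gives -7041/8192

-7041/8192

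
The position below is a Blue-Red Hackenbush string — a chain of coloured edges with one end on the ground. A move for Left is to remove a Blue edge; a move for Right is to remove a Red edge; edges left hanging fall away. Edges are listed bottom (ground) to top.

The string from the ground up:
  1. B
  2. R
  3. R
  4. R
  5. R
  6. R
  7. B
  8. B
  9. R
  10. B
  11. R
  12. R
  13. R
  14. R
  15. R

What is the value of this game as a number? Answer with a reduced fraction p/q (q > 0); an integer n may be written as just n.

833/16384

Recurse on prefixes of the 15-edge string B R R R R R B B R B R R R R R:
1 of 15 · B · max L 0 · min R +∞ -> 1
2 of 15 · BR · max L 0 · min R 1 -> 1/2
3 of 15 · BRR · max L 0 · min R 1/2 -> 1/4
4 of 15 · BRRR · max L 0 · min R 1/4 -> 1/8
5 of 15 · BRRRR · max L 0 · min R 1/8 -> 1/16
6 of 15 · BRRRRR · max L 0 · min R 1/16 -> 1/32
7 of 15 · BRRRRRB · max L 1/32 · min R 1/16 -> 3/64
8 of 15 · BRRRRRBB · max L 3/64 · min R 1/16 -> 7/128
9 of 15 · BRRRRRBBR · max L 3/64 · min R 7/128 -> 13/256
10 of 15 · BRRRRRBBRB · max L 13/256 · min R 7/128 -> 27/512
11 of 15 · BRRRRRBBRBR · max L 13/256 · min R 27/512 -> 53/1024
12 of 15 · BRRRRRBBRBRR · max L 13/256 · min R 53/1024 -> 105/2048
13 of 15 · BRRRRRBBRBRRR · max L 13/256 · min R 105/2048 -> 209/4096
14 of 15 · BRRRRRBBRBRRRR · max L 13/256 · min R 209/4096 -> 417/8192
15 of 15 · BRRRRRBBRBRRRRR · max L 13/256 · min R 417/8192 -> 833/16384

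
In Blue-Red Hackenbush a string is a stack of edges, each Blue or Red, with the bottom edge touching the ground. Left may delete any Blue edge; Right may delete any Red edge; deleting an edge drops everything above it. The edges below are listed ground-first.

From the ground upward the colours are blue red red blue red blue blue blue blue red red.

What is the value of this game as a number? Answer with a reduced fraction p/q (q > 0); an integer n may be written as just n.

Build v(s[:k]) for k = 1..11, string s = blue red red blue red blue blue blue blue red red.
b: Left { 0 }, Right {  } so simplest 1
br: Left { 0 }, Right { 1 } so simplest 1/2
brr: Left { 0 }, Right { 1/2; 1 } so simplest 1/4
brrb: Left { 0; 1/4 }, Right { 1/2; 1 } so simplest 3/8
brrbr: Left { 0; 1/4 }, Right { 3/8; 1/2; 1 } so simplest 5/16
brrbrb: Left { 0; 1/4; 5/16 }, Right { 3/8; 1/2; 1 } so simplest 11/32
brrbrbb: Left { 0; 1/4; 5/16; 11/32 }, Right { 3/8; 1/2; 1 } so simplest 23/64
brrbrbbb: Left { 0; 1/4; 5/16; 11/32; 23/64 }, Right { 3/8; 1/2; 1 } so simplest 47/128
brrbrbbbb: Left { 0; 1/4; 5/16; 11/32; 23/64; 47/128 }, Right { 3/8; 1/2; 1 } so simplest 95/256
brrbrbbbbr: Left { 0; 1/4; 5/16; 11/32; 23/64; 47/128 }, Right { 95/256; 3/8; 1/2; 1 } so simplest 189/512
brrbrbbbbrr: Left { 0; 1/4; 5/16; 11/32; 23/64; 47/128 }, Right { 189/512; 95/256; 3/8; 1/2; 1 } so simplest 377/1024

377/1024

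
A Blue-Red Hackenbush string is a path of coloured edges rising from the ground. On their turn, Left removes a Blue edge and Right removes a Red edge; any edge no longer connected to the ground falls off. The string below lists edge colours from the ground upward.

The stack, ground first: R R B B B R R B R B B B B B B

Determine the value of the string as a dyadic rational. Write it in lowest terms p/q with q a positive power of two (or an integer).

val_1 [R]  L=[(no moves)]  R=[0]  so -1
val_2 [RR]  L=[(no moves)]  R=[-1 0]  so -2
val_3 [RRB]  L=[-2]  R=[-1 0]  so -3/2
val_4 [RRBB]  L=[-2 -3/2]  R=[-1 0]  so -5/4
val_5 [RRBBB]  L=[-2 -3/2 -5/4]  R=[-1 0]  so -9/8
val_6 [RRBBBR]  L=[-2 -3/2 -5/4]  R=[-9/8 -1 0]  so -19/16
val_7 [RRBBBRR]  L=[-2 -3/2 -5/4]  R=[-19/16 -9/8 -1 0]  so -39/32
val_8 [RRBBBRRB]  L=[-2 -3/2 -5/4 -39/32]  R=[-19/16 -9/8 -1 0]  so -77/64
val_9 [RRBBBRRBR]  L=[-2 -3/2 -5/4 -39/32]  R=[-77/64 -19/16 -9/8 -1 0]  so -155/128
val_10 [RRBBBRRBRB]  L=[-2 -3/2 -5/4 -39/32 -155/128]  R=[-77/64 -19/16 -9/8 -1 0]  so -309/256
val_11 [RRBBBRRBRBB]  L=[-2 -3/2 -5/4 -39/32 -155/128 -309/256]  R=[-77/64 -19/16 -9/8 -1 0]  so -617/512
val_12 [RRBBBRRBRBBB]  L=[-2 -3/2 -5/4 -39/32 -155/128 -309/256 -617/512]  R=[-77/64 -19/16 -9/8 -1 0]  so -1233/1024
val_13 [RRBBBRRBRBBBB]  L=[-2 -3/2 -5/4 -39/32 -155/128 -309/256 -617/512 -1233/1024]  R=[-77/64 -19/16 -9/8 -1 0]  so -2465/2048
val_14 [RRBBBRRBRBBBBB]  L=[-2 -3/2 -5/4 -39/32 -155/128 -309/256 -617/512 -1233/1024 -2465/2048]  R=[-77/64 -19/16 -9/8 -1 0]  so -4929/4096
val_15 [RRBBBRRBRBBBBBB]  L=[-2 -3/2 -5/4 -39/32 -155/128 -309/256 -617/512 -1233/1024 -2465/2048 -4929/4096]  R=[-77/64 -19/16 -9/8 -1 0]  so -9857/8192

-9857/8192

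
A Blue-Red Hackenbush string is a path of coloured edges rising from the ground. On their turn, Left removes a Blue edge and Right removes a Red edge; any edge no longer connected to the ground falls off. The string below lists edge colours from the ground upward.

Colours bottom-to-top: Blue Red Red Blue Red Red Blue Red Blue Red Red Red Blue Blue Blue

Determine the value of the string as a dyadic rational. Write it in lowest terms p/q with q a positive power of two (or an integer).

4751/16384

v_1 [B]  L=[0]  R=[∅]  = 1
v_2 [BR]  L=[0]  R=[1]  = 1/2
v_3 [BRR]  L=[0]  R=[1/2; 1]  = 1/4
v_4 [BRRB]  L=[0; 1/4]  R=[1/2; 1]  = 3/8
v_5 [BRRBR]  L=[0; 1/4]  R=[3/8; 1/2; 1]  = 5/16
v_6 [BRRBRR]  L=[0; 1/4]  R=[5/16; 3/8; 1/2; 1]  = 9/32
v_7 [BRRBRRB]  L=[0; 1/4; 9/32]  R=[5/16; 3/8; 1/2; 1]  = 19/64
v_8 [BRRBRRBR]  L=[0; 1/4; 9/32]  R=[19/64; 5/16; 3/8; 1/2; 1]  = 37/128
v_9 [BRRBRRBRB]  L=[0; 1/4; 9/32; 37/128]  R=[19/64; 5/16; 3/8; 1/2; 1]  = 75/256
v_10 [BRRBRRBRBR]  L=[0; 1/4; 9/32; 37/128]  R=[75/256; 19/64; 5/16; 3/8; 1/2; 1]  = 149/512
v_11 [BRRBRRBRBRR]  L=[0; 1/4; 9/32; 37/128]  R=[149/512; 75/256; 19/64; 5/16; 3/8; 1/2; 1]  = 297/1024
v_12 [BRRBRRBRBRRR]  L=[0; 1/4; 9/32; 37/128]  R=[297/1024; 149/512; 75/256; 19/64; 5/16; 3/8; 1/2; 1]  = 593/2048
v_13 [BRRBRRBRBRRRB]  L=[0; 1/4; 9/32; 37/128; 593/2048]  R=[297/1024; 149/512; 75/256; 19/64; 5/16; 3/8; 1/2; 1]  = 1187/4096
v_14 [BRRBRRBRBRRRBB]  L=[0; 1/4; 9/32; 37/128; 593/2048; 1187/4096]  R=[297/1024; 149/512; 75/256; 19/64; 5/16; 3/8; 1/2; 1]  = 2375/8192
v_15 [BRRBRRBRBRRRBBB]  L=[0; 1/4; 9/32; 37/128; 593/2048; 1187/4096; 2375/8192]  R=[297/1024; 149/512; 75/256; 19/64; 5/16; 3/8; 1/2; 1]  = 4751/16384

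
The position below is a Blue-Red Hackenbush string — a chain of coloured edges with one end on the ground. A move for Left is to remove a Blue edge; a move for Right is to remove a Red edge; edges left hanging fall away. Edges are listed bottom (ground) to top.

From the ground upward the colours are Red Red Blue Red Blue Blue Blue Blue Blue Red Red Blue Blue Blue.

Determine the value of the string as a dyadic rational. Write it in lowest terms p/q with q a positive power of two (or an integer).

-6193/4096

R: Left {  }, Right { 0 } — simplest -1
RR: Left {  }, Right { -1, 0 } — simplest -2
RRB: Left { -2 }, Right { -1, 0 } — simplest -3/2
RRBR: Left { -2 }, Right { -3/2, -1, 0 } — simplest -7/4
RRBRB: Left { -2, -7/4 }, Right { -3/2, -1, 0 } — simplest -13/8
RRBRBB: Left { -2, -7/4, -13/8 }, Right { -3/2, -1, 0 } — simplest -25/16
RRBRBBB: Left { -2, -7/4, -13/8, -25/16 }, Right { -3/2, -1, 0 } — simplest -49/32
RRBRBBBB: Left { -2, -7/4, -13/8, -25/16, -49/32 }, Right { -3/2, -1, 0 } — simplest -97/64
RRBRBBBBB: Left { -2, -7/4, -13/8, -25/16, -49/32, -97/64 }, Right { -3/2, -1, 0 } — simplest -193/128
RRBRBBBBBR: Left { -2, -7/4, -13/8, -25/16, -49/32, -97/64 }, Right { -193/128, -3/2, -1, 0 } — simplest -387/256
RRBRBBBBBRR: Left { -2, -7/4, -13/8, -25/16, -49/32, -97/64 }, Right { -387/256, -193/128, -3/2, -1, 0 } — simplest -775/512
RRBRBBBBBRRB: Left { -2, -7/4, -13/8, -25/16, -49/32, -97/64, -775/512 }, Right { -387/256, -193/128, -3/2, -1, 0 } — simplest -1549/1024
RRBRBBBBBRRBB: Left { -2, -7/4, -13/8, -25/16, -49/32, -97/64, -775/512, -1549/1024 }, Right { -387/256, -193/128, -3/2, -1, 0 } — simplest -3097/2048
RRBRBBBBBRRBBB: Left { -2, -7/4, -13/8, -25/16, -49/32, -97/64, -775/512, -1549/1024, -3097/2048 }, Right { -387/256, -193/128, -3/2, -1, 0 } — simplest -6193/4096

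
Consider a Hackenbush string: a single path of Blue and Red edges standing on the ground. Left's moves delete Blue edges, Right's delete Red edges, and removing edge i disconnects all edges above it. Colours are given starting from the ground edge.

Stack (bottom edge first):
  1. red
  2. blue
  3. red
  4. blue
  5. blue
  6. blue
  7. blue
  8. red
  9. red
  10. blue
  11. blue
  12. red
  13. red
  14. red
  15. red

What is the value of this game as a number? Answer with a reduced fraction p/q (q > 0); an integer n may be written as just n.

-8607/16384

r: Left { (no moves) }, Right { 0 } gives simplest -1
rb: Left { -1 }, Right { 0 } gives simplest -1/2
rbr: Left { -1 }, Right { -1/2; 0 } gives simplest -3/4
rbrb: Left { -1; -3/4 }, Right { -1/2; 0 } gives simplest -5/8
rbrbb: Left { -1; -3/4; -5/8 }, Right { -1/2; 0 } gives simplest -9/16
rbrbbb: Left { -1; -3/4; -5/8; -9/16 }, Right { -1/2; 0 } gives simplest -17/32
rbrbbbb: Left { -1; -3/4; -5/8; -9/16; -17/32 }, Right { -1/2; 0 } gives simplest -33/64
rbrbbbbr: Left { -1; -3/4; -5/8; -9/16; -17/32 }, Right { -33/64; -1/2; 0 } gives simplest -67/128
rbrbbbbrr: Left { -1; -3/4; -5/8; -9/16; -17/32 }, Right { -67/128; -33/64; -1/2; 0 } gives simplest -135/256
rbrbbbbrrb: Left { -1; -3/4; -5/8; -9/16; -17/32; -135/256 }, Right { -67/128; -33/64; -1/2; 0 } gives simplest -269/512
rbrbbbbrrbb: Left { -1; -3/4; -5/8; -9/16; -17/32; -135/256; -269/512 }, Right { -67/128; -33/64; -1/2; 0 } gives simplest -537/1024
rbrbbbbrrbbr: Left { -1; -3/4; -5/8; -9/16; -17/32; -135/256; -269/512 }, Right { -537/1024; -67/128; -33/64; -1/2; 0 } gives simplest -1075/2048
rbrbbbbrrbbrr: Left { -1; -3/4; -5/8; -9/16; -17/32; -135/256; -269/512 }, Right { -1075/2048; -537/1024; -67/128; -33/64; -1/2; 0 } gives simplest -2151/4096
rbrbbbbrrbbrrr: Left { -1; -3/4; -5/8; -9/16; -17/32; -135/256; -269/512 }, Right { -2151/4096; -1075/2048; -537/1024; -67/128; -33/64; -1/2; 0 } gives simplest -4303/8192
rbrbbbbrrbbrrrr: Left { -1; -3/4; -5/8; -9/16; -17/32; -135/256; -269/512 }, Right { -4303/8192; -2151/4096; -1075/2048; -537/1024; -67/128; -33/64; -1/2; 0 } gives simplest -8607/16384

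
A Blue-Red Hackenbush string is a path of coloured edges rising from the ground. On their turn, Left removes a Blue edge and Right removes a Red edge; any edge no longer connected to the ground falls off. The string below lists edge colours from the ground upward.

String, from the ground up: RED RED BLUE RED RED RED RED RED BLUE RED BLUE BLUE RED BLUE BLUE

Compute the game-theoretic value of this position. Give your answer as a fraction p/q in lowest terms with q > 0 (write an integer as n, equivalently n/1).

-16201/8192

step 1: add RED to get R; options L={ (no moves) } R={ 0 } — -1
step 2: add RED to get RR; options L={ (no moves) } R={ -1; 0 } — -2
step 3: add BLUE to get RRB; options L={ -2 } R={ -1; 0 } — -3/2
step 4: add RED to get RRBR; options L={ -2 } R={ -3/2; -1; 0 } — -7/4
step 5: add RED to get RRBRR; options L={ -2 } R={ -7/4; -3/2; -1; 0 } — -15/8
step 6: add RED to get RRBRRR; options L={ -2 } R={ -15/8; -7/4; -3/2; -1; 0 } — -31/16
step 7: add RED to get RRBRRRR; options L={ -2 } R={ -31/16; -15/8; -7/4; -3/2; -1; 0 } — -63/32
step 8: add RED to get RRBRRRRR; options L={ -2 } R={ -63/32; -31/16; -15/8; -7/4; -3/2; -1; 0 } — -127/64
step 9: add BLUE to get RRBRRRRRB; options L={ -2; -127/64 } R={ -63/32; -31/16; -15/8; -7/4; -3/2; -1; 0 } — -253/128
step 10: add RED to get RRBRRRRRBR; options L={ -2; -127/64 } R={ -253/128; -63/32; -31/16; -15/8; -7/4; -3/2; -1; 0 } — -507/256
step 11: add BLUE to get RRBRRRRRBRB; options L={ -2; -127/64; -507/256 } R={ -253/128; -63/32; -31/16; -15/8; -7/4; -3/2; -1; 0 } — -1013/512
step 12: add BLUE to get RRBRRRRRBRBB; options L={ -2; -127/64; -507/256; -1013/512 } R={ -253/128; -63/32; -31/16; -15/8; -7/4; -3/2; -1; 0 } — -2025/1024
step 13: add RED to get RRBRRRRRBRBBR; options L={ -2; -127/64; -507/256; -1013/512 } R={ -2025/1024; -253/128; -63/32; -31/16; -15/8; -7/4; -3/2; -1; 0 } — -4051/2048
step 14: add BLUE to get RRBRRRRRBRBBRB; options L={ -2; -127/64; -507/256; -1013/512; -4051/2048 } R={ -2025/1024; -253/128; -63/32; -31/16; -15/8; -7/4; -3/2; -1; 0 } — -8101/4096
step 15: add BLUE to get RRBRRRRRBRBBRBB; options L={ -2; -127/64; -507/256; -1013/512; -4051/2048; -8101/4096 } R={ -2025/1024; -253/128; -63/32; -31/16; -15/8; -7/4; -3/2; -1; 0 } — -16201/8192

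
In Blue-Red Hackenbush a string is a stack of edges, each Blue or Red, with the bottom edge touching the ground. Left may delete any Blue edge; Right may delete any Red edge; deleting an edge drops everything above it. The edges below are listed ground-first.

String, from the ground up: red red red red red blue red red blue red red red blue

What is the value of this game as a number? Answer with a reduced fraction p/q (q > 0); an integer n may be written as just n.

edge 1 of 13 (red): { none | 0 } -> -1
edge 2 of 13 (red): { none | -1 0 } -> -2
edge 3 of 13 (red): { none | -2 -1 0 } -> -3
edge 4 of 13 (red): { none | -3 -2 -1 0 } -> -4
edge 5 of 13 (red): { none | -4 -3 -2 -1 0 } -> -5
edge 6 of 13 (blue): { -5 | -4 -3 -2 -1 0 } -> -9/2
edge 7 of 13 (red): { -5 | -9/2 -4 -3 -2 -1 0 } -> -19/4
edge 8 of 13 (red): { -5 | -19/4 -9/2 -4 -3 -2 -1 0 } -> -39/8
edge 9 of 13 (blue): { -5 -39/8 | -19/4 -9/2 -4 -3 -2 -1 0 } -> -77/16
edge 10 of 13 (red): { -5 -39/8 | -77/16 -19/4 -9/2 -4 -3 -2 -1 0 } -> -155/32
edge 11 of 13 (red): { -5 -39/8 | -155/32 -77/16 -19/4 -9/2 -4 -3 -2 -1 0 } -> -311/64
edge 12 of 13 (red): { -5 -39/8 | -311/64 -155/32 -77/16 -19/4 -9/2 -4 -3 -2 -1 0 } -> -623/128
edge 13 of 13 (blue): { -5 -39/8 -623/128 | -311/64 -155/32 -77/16 -19/4 -9/2 -4 -3 -2 -1 0 } -> -1245/256

-1245/256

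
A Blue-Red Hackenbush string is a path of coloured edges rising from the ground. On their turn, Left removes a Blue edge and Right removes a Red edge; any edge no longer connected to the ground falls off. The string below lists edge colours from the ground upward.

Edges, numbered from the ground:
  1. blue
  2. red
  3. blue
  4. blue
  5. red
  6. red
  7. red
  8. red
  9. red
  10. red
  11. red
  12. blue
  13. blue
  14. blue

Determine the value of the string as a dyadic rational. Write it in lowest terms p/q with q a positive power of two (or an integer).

b: Left { 0 }, Right { ∅ } gives simplest 1
br: Left { 0 }, Right { 1 } gives simplest 1/2
brb: Left { 0, 1/2 }, Right { 1 } gives simplest 3/4
brbb: Left { 0, 1/2, 3/4 }, Right { 1 } gives simplest 7/8
brbbr: Left { 0, 1/2, 3/4 }, Right { 7/8, 1 } gives simplest 13/16
brbbrr: Left { 0, 1/2, 3/4 }, Right { 13/16, 7/8, 1 } gives simplest 25/32
brbbrrr: Left { 0, 1/2, 3/4 }, Right { 25/32, 13/16, 7/8, 1 } gives simplest 49/64
brbbrrrr: Left { 0, 1/2, 3/4 }, Right { 49/64, 25/32, 13/16, 7/8, 1 } gives simplest 97/128
brbbrrrrr: Left { 0, 1/2, 3/4 }, Right { 97/128, 49/64, 25/32, 13/16, 7/8, 1 } gives simplest 193/256
brbbrrrrrr: Left { 0, 1/2, 3/4 }, Right { 193/256, 97/128, 49/64, 25/32, 13/16, 7/8, 1 } gives simplest 385/512
brbbrrrrrrr: Left { 0, 1/2, 3/4 }, Right { 385/512, 193/256, 97/128, 49/64, 25/32, 13/16, 7/8, 1 } gives simplest 769/1024
brbbrrrrrrrb: Left { 0, 1/2, 3/4, 769/1024 }, Right { 385/512, 193/256, 97/128, 49/64, 25/32, 13/16, 7/8, 1 } gives simplest 1539/2048
brbbrrrrrrrbb: Left { 0, 1/2, 3/4, 769/1024, 1539/2048 }, Right { 385/512, 193/256, 97/128, 49/64, 25/32, 13/16, 7/8, 1 } gives simplest 3079/4096
brbbrrrrrrrbbb: Left { 0, 1/2, 3/4, 769/1024, 1539/2048, 3079/4096 }, Right { 385/512, 193/256, 97/128, 49/64, 25/32, 13/16, 7/8, 1 } gives simplest 6159/8192

6159/8192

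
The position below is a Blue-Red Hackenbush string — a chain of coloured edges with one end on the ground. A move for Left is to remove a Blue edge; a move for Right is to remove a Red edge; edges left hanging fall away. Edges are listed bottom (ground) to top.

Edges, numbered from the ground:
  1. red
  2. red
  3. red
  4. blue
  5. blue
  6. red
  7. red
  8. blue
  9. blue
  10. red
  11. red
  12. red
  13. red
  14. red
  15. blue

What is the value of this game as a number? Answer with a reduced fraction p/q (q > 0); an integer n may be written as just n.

-9853/4096

val_1 [r]  L=[none]  R=[0]  = -1
val_2 [rr]  L=[none]  R=[-1 0]  = -2
val_3 [rrr]  L=[none]  R=[-2 -1 0]  = -3
val_4 [rrrb]  L=[-3]  R=[-2 -1 0]  = -5/2
val_5 [rrrbb]  L=[-3 -5/2]  R=[-2 -1 0]  = -9/4
val_6 [rrrbbr]  L=[-3 -5/2]  R=[-9/4 -2 -1 0]  = -19/8
val_7 [rrrbbrr]  L=[-3 -5/2]  R=[-19/8 -9/4 -2 -1 0]  = -39/16
val_8 [rrrbbrrb]  L=[-3 -5/2 -39/16]  R=[-19/8 -9/4 -2 -1 0]  = -77/32
val_9 [rrrbbrrbb]  L=[-3 -5/2 -39/16 -77/32]  R=[-19/8 -9/4 -2 -1 0]  = -153/64
val_10 [rrrbbrrbbr]  L=[-3 -5/2 -39/16 -77/32]  R=[-153/64 -19/8 -9/4 -2 -1 0]  = -307/128
val_11 [rrrbbrrbbrr]  L=[-3 -5/2 -39/16 -77/32]  R=[-307/128 -153/64 -19/8 -9/4 -2 -1 0]  = -615/256
val_12 [rrrbbrrbbrrr]  L=[-3 -5/2 -39/16 -77/32]  R=[-615/256 -307/128 -153/64 -19/8 -9/4 -2 -1 0]  = -1231/512
val_13 [rrrbbrrbbrrrr]  L=[-3 -5/2 -39/16 -77/32]  R=[-1231/512 -615/256 -307/128 -153/64 -19/8 -9/4 -2 -1 0]  = -2463/1024
val_14 [rrrbbrrbbrrrrr]  L=[-3 -5/2 -39/16 -77/32]  R=[-2463/1024 -1231/512 -615/256 -307/128 -153/64 -19/8 -9/4 -2 -1 0]  = -4927/2048
val_15 [rrrbbrrbbrrrrrb]  L=[-3 -5/2 -39/16 -77/32 -4927/2048]  R=[-2463/1024 -1231/512 -615/256 -307/128 -153/64 -19/8 -9/4 -2 -1 0]  = -9853/4096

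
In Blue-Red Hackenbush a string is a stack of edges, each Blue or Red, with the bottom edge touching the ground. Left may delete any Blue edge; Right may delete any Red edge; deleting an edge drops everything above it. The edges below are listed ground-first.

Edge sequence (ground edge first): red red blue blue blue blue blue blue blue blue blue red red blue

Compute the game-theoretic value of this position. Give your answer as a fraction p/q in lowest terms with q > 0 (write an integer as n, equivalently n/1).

Recurse on prefixes of the 14-edge string red red blue blue blue blue blue blue blue blue blue red red blue:
r: Left { (no moves) }, Right { 0 } -> simplest -1
rr: Left { (no moves) }, Right { -1; 0 } -> simplest -2
rrb: Left { -2 }, Right { -1; 0 } -> simplest -3/2
rrbb: Left { -2; -3/2 }, Right { -1; 0 } -> simplest -5/4
rrbbb: Left { -2; -3/2; -5/4 }, Right { -1; 0 } -> simplest -9/8
rrbbbb: Left { -2; -3/2; -5/4; -9/8 }, Right { -1; 0 } -> simplest -17/16
rrbbbbb: Left { -2; -3/2; -5/4; -9/8; -17/16 }, Right { -1; 0 } -> simplest -33/32
rrbbbbbb: Left { -2; -3/2; -5/4; -9/8; -17/16; -33/32 }, Right { -1; 0 } -> simplest -65/64
rrbbbbbbb: Left { -2; -3/2; -5/4; -9/8; -17/16; -33/32; -65/64 }, Right { -1; 0 } -> simplest -129/128
rrbbbbbbbb: Left { -2; -3/2; -5/4; -9/8; -17/16; -33/32; -65/64; -129/128 }, Right { -1; 0 } -> simplest -257/256
rrbbbbbbbbb: Left { -2; -3/2; -5/4; -9/8; -17/16; -33/32; -65/64; -129/128; -257/256 }, Right { -1; 0 } -> simplest -513/512
rrbbbbbbbbbr: Left { -2; -3/2; -5/4; -9/8; -17/16; -33/32; -65/64; -129/128; -257/256 }, Right { -513/512; -1; 0 } -> simplest -1027/1024
rrbbbbbbbbbrr: Left { -2; -3/2; -5/4; -9/8; -17/16; -33/32; -65/64; -129/128; -257/256 }, Right { -1027/1024; -513/512; -1; 0 } -> simplest -2055/2048
rrbbbbbbbbbrrb: Left { -2; -3/2; -5/4; -9/8; -17/16; -33/32; -65/64; -129/128; -257/256; -2055/2048 }, Right { -1027/1024; -513/512; -1; 0 } -> simplest -4109/4096

-4109/4096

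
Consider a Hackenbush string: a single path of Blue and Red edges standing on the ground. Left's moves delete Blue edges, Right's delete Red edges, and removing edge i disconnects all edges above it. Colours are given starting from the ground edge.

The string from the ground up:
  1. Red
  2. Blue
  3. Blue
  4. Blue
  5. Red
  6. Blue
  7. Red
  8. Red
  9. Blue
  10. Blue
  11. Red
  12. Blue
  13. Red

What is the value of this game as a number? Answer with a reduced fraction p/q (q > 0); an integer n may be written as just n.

step 1: add Red to get R; options L={  } R={ 0 } => -1
step 2: add Blue to get RB; options L={ -1 } R={ 0 } => -1/2
step 3: add Blue to get RBB; options L={ -1,-1/2 } R={ 0 } => -1/4
step 4: add Blue to get RBBB; options L={ -1,-1/2,-1/4 } R={ 0 } => -1/8
step 5: add Red to get RBBBR; options L={ -1,-1/2,-1/4 } R={ -1/8,0 } => -3/16
step 6: add Blue to get RBBBRB; options L={ -1,-1/2,-1/4,-3/16 } R={ -1/8,0 } => -5/32
step 7: add Red to get RBBBRBR; options L={ -1,-1/2,-1/4,-3/16 } R={ -5/32,-1/8,0 } => -11/64
step 8: add Red to get RBBBRBRR; options L={ -1,-1/2,-1/4,-3/16 } R={ -11/64,-5/32,-1/8,0 } => -23/128
step 9: add Blue to get RBBBRBRRB; options L={ -1,-1/2,-1/4,-3/16,-23/128 } R={ -11/64,-5/32,-1/8,0 } => -45/256
step 10: add Blue to get RBBBRBRRBB; options L={ -1,-1/2,-1/4,-3/16,-23/128,-45/256 } R={ -11/64,-5/32,-1/8,0 } => -89/512
step 11: add Red to get RBBBRBRRBBR; options L={ -1,-1/2,-1/4,-3/16,-23/128,-45/256 } R={ -89/512,-11/64,-5/32,-1/8,0 } => -179/1024
step 12: add Blue to get RBBBRBRRBBRB; options L={ -1,-1/2,-1/4,-3/16,-23/128,-45/256,-179/1024 } R={ -89/512,-11/64,-5/32,-1/8,0 } => -357/2048
step 13: add Red to get RBBBRBRRBBRBR; options L={ -1,-1/2,-1/4,-3/16,-23/128,-45/256,-179/1024 } R={ -357/2048,-89/512,-11/64,-5/32,-1/8,0 } => -715/4096

-715/4096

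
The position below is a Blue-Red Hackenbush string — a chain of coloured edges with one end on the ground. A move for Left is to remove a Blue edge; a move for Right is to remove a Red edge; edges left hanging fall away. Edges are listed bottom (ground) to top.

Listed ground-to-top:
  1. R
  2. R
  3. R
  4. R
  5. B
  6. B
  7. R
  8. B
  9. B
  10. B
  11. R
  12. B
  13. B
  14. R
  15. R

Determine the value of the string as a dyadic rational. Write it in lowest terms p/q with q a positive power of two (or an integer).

-6695/2048

1 of 15 · R · max L −∞ · min R 0 ⇒ -1
2 of 15 · RR · max L −∞ · min R -1 ⇒ -2
3 of 15 · RRR · max L −∞ · min R -2 ⇒ -3
4 of 15 · RRRR · max L −∞ · min R -3 ⇒ -4
5 of 15 · RRRRB · max L -4 · min R -3 ⇒ -7/2
6 of 15 · RRRRBB · max L -7/2 · min R -3 ⇒ -13/4
7 of 15 · RRRRBBR · max L -7/2 · min R -13/4 ⇒ -27/8
8 of 15 · RRRRBBRB · max L -27/8 · min R -13/4 ⇒ -53/16
9 of 15 · RRRRBBRBB · max L -53/16 · min R -13/4 ⇒ -105/32
10 of 15 · RRRRBBRBBB · max L -105/32 · min R -13/4 ⇒ -209/64
11 of 15 · RRRRBBRBBBR · max L -105/32 · min R -209/64 ⇒ -419/128
12 of 15 · RRRRBBRBBBRB · max L -419/128 · min R -209/64 ⇒ -837/256
13 of 15 · RRRRBBRBBBRBB · max L -837/256 · min R -209/64 ⇒ -1673/512
14 of 15 · RRRRBBRBBBRBBR · max L -837/256 · min R -1673/512 ⇒ -3347/1024
15 of 15 · RRRRBBRBBBRBBRR · max L -837/256 · min R -3347/1024 ⇒ -6695/2048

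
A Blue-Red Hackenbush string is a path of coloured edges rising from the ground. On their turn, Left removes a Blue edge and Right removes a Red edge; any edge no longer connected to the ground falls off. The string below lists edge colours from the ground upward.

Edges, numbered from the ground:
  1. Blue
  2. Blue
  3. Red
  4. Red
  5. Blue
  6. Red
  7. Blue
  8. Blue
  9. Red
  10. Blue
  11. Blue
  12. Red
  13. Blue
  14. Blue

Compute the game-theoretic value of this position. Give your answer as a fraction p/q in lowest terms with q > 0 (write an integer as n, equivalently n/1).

Prefix values for Blue Blue Red Red Blue Red Blue Blue Red Blue Blue Red Blue Blue via {L|R} + simplicity:
B: Left { 0 }, Right { ∅ } => simplest 1
BB: Left { 0,1 }, Right { ∅ } => simplest 2
BBR: Left { 0,1 }, Right { 2 } => simplest 3/2
BBRR: Left { 0,1 }, Right { 3/2,2 } => simplest 5/4
BBRRB: Left { 0,1,5/4 }, Right { 3/2,2 } => simplest 11/8
BBRRBR: Left { 0,1,5/4 }, Right { 11/8,3/2,2 } => simplest 21/16
BBRRBRB: Left { 0,1,5/4,21/16 }, Right { 11/8,3/2,2 } => simplest 43/32
BBRRBRBB: Left { 0,1,5/4,21/16,43/32 }, Right { 11/8,3/2,2 } => simplest 87/64
BBRRBRBBR: Left { 0,1,5/4,21/16,43/32 }, Right { 87/64,11/8,3/2,2 } => simplest 173/128
BBRRBRBBRB: Left { 0,1,5/4,21/16,43/32,173/128 }, Right { 87/64,11/8,3/2,2 } => simplest 347/256
BBRRBRBBRBB: Left { 0,1,5/4,21/16,43/32,173/128,347/256 }, Right { 87/64,11/8,3/2,2 } => simplest 695/512
BBRRBRBBRBBR: Left { 0,1,5/4,21/16,43/32,173/128,347/256 }, Right { 695/512,87/64,11/8,3/2,2 } => simplest 1389/1024
BBRRBRBBRBBRB: Left { 0,1,5/4,21/16,43/32,173/128,347/256,1389/1024 }, Right { 695/512,87/64,11/8,3/2,2 } => simplest 2779/2048
BBRRBRBBRBBRBB: Left { 0,1,5/4,21/16,43/32,173/128,347/256,1389/1024,2779/2048 }, Right { 695/512,87/64,11/8,3/2,2 } => simplest 5559/4096

5559/4096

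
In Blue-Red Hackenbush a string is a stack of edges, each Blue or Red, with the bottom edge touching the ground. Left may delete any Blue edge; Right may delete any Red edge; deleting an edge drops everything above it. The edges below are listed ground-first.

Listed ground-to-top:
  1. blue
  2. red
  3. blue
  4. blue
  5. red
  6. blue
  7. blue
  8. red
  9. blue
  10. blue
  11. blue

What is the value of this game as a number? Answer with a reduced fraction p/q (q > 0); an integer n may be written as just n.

879/1024

edge 1 of 11 (blue): { 0 | · } — 1
edge 2 of 11 (red): { 0 | 1 } — 1/2
edge 3 of 11 (blue): { 0, 1/2 | 1 } — 3/4
edge 4 of 11 (blue): { 0, 1/2, 3/4 | 1 } — 7/8
edge 5 of 11 (red): { 0, 1/2, 3/4 | 7/8, 1 } — 13/16
edge 6 of 11 (blue): { 0, 1/2, 3/4, 13/16 | 7/8, 1 } — 27/32
edge 7 of 11 (blue): { 0, 1/2, 3/4, 13/16, 27/32 | 7/8, 1 } — 55/64
edge 8 of 11 (red): { 0, 1/2, 3/4, 13/16, 27/32 | 55/64, 7/8, 1 } — 109/128
edge 9 of 11 (blue): { 0, 1/2, 3/4, 13/16, 27/32, 109/128 | 55/64, 7/8, 1 } — 219/256
edge 10 of 11 (blue): { 0, 1/2, 3/4, 13/16, 27/32, 109/128, 219/256 | 55/64, 7/8, 1 } — 439/512
edge 11 of 11 (blue): { 0, 1/2, 3/4, 13/16, 27/32, 109/128, 219/256, 439/512 | 55/64, 7/8, 1 } — 879/1024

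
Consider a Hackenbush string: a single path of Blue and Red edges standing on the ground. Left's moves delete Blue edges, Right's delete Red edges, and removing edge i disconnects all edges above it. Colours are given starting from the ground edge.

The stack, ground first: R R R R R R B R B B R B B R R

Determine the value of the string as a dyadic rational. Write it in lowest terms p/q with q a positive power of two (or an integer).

-2855/512

Prefix values for R R R R R R B R B B R B B R R via {L|R} + simplicity:
1 of 15 · R · max L −∞ · min R 0 = -1
2 of 15 · RR · max L −∞ · min R -1 = -2
3 of 15 · RRR · max L −∞ · min R -2 = -3
4 of 15 · RRRR · max L −∞ · min R -3 = -4
5 of 15 · RRRRR · max L −∞ · min R -4 = -5
6 of 15 · RRRRRR · max L −∞ · min R -5 = -6
7 of 15 · RRRRRRB · max L -6 · min R -5 = -11/2
8 of 15 · RRRRRRBR · max L -6 · min R -11/2 = -23/4
9 of 15 · RRRRRRBRB · max L -23/4 · min R -11/2 = -45/8
10 of 15 · RRRRRRBRBB · max L -45/8 · min R -11/2 = -89/16
11 of 15 · RRRRRRBRBBR · max L -45/8 · min R -89/16 = -179/32
12 of 15 · RRRRRRBRBBRB · max L -179/32 · min R -89/16 = -357/64
13 of 15 · RRRRRRBRBBRBB · max L -357/64 · min R -89/16 = -713/128
14 of 15 · RRRRRRBRBBRBBR · max L -357/64 · min R -713/128 = -1427/256
15 of 15 · RRRRRRBRBBRBBRR · max L -357/64 · min R -1427/256 = -2855/512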